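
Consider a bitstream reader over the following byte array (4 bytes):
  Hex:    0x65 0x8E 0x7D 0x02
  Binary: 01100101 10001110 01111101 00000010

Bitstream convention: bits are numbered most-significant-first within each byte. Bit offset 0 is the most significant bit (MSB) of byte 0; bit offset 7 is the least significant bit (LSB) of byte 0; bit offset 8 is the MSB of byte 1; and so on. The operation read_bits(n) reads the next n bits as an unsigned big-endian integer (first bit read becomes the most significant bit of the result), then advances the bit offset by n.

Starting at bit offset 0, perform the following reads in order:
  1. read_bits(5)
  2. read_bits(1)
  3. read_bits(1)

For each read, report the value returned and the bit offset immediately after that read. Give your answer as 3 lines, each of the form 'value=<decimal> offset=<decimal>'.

Read 1: bits[0:5] width=5 -> value=12 (bin 01100); offset now 5 = byte 0 bit 5; 27 bits remain
Read 2: bits[5:6] width=1 -> value=1 (bin 1); offset now 6 = byte 0 bit 6; 26 bits remain
Read 3: bits[6:7] width=1 -> value=0 (bin 0); offset now 7 = byte 0 bit 7; 25 bits remain

Answer: value=12 offset=5
value=1 offset=6
value=0 offset=7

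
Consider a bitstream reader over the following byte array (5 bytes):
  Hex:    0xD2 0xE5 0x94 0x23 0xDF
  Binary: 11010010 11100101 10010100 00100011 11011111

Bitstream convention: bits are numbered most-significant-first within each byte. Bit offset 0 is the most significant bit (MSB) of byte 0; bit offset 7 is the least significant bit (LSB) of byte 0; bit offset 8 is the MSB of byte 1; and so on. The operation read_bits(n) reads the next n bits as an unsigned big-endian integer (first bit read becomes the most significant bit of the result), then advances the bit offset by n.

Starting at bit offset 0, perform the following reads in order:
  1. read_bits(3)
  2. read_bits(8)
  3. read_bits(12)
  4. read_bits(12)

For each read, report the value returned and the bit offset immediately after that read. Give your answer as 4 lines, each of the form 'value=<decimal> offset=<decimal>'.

Answer: value=6 offset=3
value=151 offset=11
value=714 offset=23
value=286 offset=35

Derivation:
Read 1: bits[0:3] width=3 -> value=6 (bin 110); offset now 3 = byte 0 bit 3; 37 bits remain
Read 2: bits[3:11] width=8 -> value=151 (bin 10010111); offset now 11 = byte 1 bit 3; 29 bits remain
Read 3: bits[11:23] width=12 -> value=714 (bin 001011001010); offset now 23 = byte 2 bit 7; 17 bits remain
Read 4: bits[23:35] width=12 -> value=286 (bin 000100011110); offset now 35 = byte 4 bit 3; 5 bits remain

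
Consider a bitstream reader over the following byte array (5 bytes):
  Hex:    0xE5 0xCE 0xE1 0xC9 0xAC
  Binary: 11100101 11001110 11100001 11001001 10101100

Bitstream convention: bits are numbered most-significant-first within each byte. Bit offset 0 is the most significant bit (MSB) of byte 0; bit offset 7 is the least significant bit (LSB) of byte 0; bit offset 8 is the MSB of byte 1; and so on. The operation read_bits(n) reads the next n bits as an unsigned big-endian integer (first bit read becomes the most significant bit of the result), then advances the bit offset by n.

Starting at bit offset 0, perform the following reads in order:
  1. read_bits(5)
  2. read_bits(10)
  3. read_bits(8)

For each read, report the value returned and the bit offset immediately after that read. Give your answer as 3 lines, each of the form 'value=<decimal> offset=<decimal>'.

Answer: value=28 offset=5
value=743 offset=15
value=112 offset=23

Derivation:
Read 1: bits[0:5] width=5 -> value=28 (bin 11100); offset now 5 = byte 0 bit 5; 35 bits remain
Read 2: bits[5:15] width=10 -> value=743 (bin 1011100111); offset now 15 = byte 1 bit 7; 25 bits remain
Read 3: bits[15:23] width=8 -> value=112 (bin 01110000); offset now 23 = byte 2 bit 7; 17 bits remain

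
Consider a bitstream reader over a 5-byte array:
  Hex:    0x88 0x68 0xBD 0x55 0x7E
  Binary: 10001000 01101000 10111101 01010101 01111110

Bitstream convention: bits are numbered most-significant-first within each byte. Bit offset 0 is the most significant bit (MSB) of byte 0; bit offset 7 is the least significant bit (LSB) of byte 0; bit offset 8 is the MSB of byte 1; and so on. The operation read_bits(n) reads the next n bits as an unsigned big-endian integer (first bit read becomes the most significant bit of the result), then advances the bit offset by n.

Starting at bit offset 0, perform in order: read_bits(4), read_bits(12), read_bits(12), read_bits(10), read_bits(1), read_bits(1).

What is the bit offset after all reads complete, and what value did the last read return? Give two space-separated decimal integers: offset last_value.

Read 1: bits[0:4] width=4 -> value=8 (bin 1000); offset now 4 = byte 0 bit 4; 36 bits remain
Read 2: bits[4:16] width=12 -> value=2152 (bin 100001101000); offset now 16 = byte 2 bit 0; 24 bits remain
Read 3: bits[16:28] width=12 -> value=3029 (bin 101111010101); offset now 28 = byte 3 bit 4; 12 bits remain
Read 4: bits[28:38] width=10 -> value=351 (bin 0101011111); offset now 38 = byte 4 bit 6; 2 bits remain
Read 5: bits[38:39] width=1 -> value=1 (bin 1); offset now 39 = byte 4 bit 7; 1 bits remain
Read 6: bits[39:40] width=1 -> value=0 (bin 0); offset now 40 = byte 5 bit 0; 0 bits remain

Answer: 40 0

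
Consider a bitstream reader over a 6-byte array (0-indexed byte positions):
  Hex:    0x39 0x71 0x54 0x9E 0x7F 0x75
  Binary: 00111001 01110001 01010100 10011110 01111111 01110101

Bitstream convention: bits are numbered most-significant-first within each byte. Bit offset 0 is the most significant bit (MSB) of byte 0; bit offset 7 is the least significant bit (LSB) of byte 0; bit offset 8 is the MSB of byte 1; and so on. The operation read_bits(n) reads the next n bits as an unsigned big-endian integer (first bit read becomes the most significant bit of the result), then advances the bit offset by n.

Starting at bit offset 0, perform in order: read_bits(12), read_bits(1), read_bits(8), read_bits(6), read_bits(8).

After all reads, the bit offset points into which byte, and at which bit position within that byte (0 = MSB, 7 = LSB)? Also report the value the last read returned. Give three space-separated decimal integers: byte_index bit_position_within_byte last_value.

Read 1: bits[0:12] width=12 -> value=919 (bin 001110010111); offset now 12 = byte 1 bit 4; 36 bits remain
Read 2: bits[12:13] width=1 -> value=0 (bin 0); offset now 13 = byte 1 bit 5; 35 bits remain
Read 3: bits[13:21] width=8 -> value=42 (bin 00101010); offset now 21 = byte 2 bit 5; 27 bits remain
Read 4: bits[21:27] width=6 -> value=36 (bin 100100); offset now 27 = byte 3 bit 3; 21 bits remain
Read 5: bits[27:35] width=8 -> value=243 (bin 11110011); offset now 35 = byte 4 bit 3; 13 bits remain

Answer: 4 3 243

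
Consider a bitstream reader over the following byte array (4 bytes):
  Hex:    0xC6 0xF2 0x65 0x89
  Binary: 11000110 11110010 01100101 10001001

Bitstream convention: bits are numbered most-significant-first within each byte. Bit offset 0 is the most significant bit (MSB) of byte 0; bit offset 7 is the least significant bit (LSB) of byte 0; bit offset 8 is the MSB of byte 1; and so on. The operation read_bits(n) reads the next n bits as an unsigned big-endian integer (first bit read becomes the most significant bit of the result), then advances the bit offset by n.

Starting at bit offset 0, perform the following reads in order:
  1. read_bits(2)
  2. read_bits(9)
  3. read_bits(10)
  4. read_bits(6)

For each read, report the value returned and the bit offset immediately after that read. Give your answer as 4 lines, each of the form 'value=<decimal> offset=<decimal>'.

Read 1: bits[0:2] width=2 -> value=3 (bin 11); offset now 2 = byte 0 bit 2; 30 bits remain
Read 2: bits[2:11] width=9 -> value=55 (bin 000110111); offset now 11 = byte 1 bit 3; 21 bits remain
Read 3: bits[11:21] width=10 -> value=588 (bin 1001001100); offset now 21 = byte 2 bit 5; 11 bits remain
Read 4: bits[21:27] width=6 -> value=44 (bin 101100); offset now 27 = byte 3 bit 3; 5 bits remain

Answer: value=3 offset=2
value=55 offset=11
value=588 offset=21
value=44 offset=27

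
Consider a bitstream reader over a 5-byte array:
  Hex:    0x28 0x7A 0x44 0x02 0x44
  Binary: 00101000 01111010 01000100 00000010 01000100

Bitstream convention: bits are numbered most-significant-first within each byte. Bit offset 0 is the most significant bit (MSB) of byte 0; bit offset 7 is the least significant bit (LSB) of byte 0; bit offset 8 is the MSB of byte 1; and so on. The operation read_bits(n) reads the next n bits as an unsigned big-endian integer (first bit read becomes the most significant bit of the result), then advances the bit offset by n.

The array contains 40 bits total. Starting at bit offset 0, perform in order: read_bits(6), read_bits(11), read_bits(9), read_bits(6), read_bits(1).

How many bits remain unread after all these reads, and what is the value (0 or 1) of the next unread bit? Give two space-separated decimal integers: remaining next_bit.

Answer: 7 1

Derivation:
Read 1: bits[0:6] width=6 -> value=10 (bin 001010); offset now 6 = byte 0 bit 6; 34 bits remain
Read 2: bits[6:17] width=11 -> value=244 (bin 00011110100); offset now 17 = byte 2 bit 1; 23 bits remain
Read 3: bits[17:26] width=9 -> value=272 (bin 100010000); offset now 26 = byte 3 bit 2; 14 bits remain
Read 4: bits[26:32] width=6 -> value=2 (bin 000010); offset now 32 = byte 4 bit 0; 8 bits remain
Read 5: bits[32:33] width=1 -> value=0 (bin 0); offset now 33 = byte 4 bit 1; 7 bits remain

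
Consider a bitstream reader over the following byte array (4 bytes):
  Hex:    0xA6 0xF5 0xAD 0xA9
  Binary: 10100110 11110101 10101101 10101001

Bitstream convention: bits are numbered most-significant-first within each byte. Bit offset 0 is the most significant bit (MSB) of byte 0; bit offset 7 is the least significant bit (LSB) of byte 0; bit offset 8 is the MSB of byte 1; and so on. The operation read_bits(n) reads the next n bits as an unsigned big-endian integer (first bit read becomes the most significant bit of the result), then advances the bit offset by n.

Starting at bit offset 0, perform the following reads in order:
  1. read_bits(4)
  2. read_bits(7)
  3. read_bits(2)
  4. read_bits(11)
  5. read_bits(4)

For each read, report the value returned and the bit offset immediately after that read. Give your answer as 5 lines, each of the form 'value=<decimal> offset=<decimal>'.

Read 1: bits[0:4] width=4 -> value=10 (bin 1010); offset now 4 = byte 0 bit 4; 28 bits remain
Read 2: bits[4:11] width=7 -> value=55 (bin 0110111); offset now 11 = byte 1 bit 3; 21 bits remain
Read 3: bits[11:13] width=2 -> value=2 (bin 10); offset now 13 = byte 1 bit 5; 19 bits remain
Read 4: bits[13:24] width=11 -> value=1453 (bin 10110101101); offset now 24 = byte 3 bit 0; 8 bits remain
Read 5: bits[24:28] width=4 -> value=10 (bin 1010); offset now 28 = byte 3 bit 4; 4 bits remain

Answer: value=10 offset=4
value=55 offset=11
value=2 offset=13
value=1453 offset=24
value=10 offset=28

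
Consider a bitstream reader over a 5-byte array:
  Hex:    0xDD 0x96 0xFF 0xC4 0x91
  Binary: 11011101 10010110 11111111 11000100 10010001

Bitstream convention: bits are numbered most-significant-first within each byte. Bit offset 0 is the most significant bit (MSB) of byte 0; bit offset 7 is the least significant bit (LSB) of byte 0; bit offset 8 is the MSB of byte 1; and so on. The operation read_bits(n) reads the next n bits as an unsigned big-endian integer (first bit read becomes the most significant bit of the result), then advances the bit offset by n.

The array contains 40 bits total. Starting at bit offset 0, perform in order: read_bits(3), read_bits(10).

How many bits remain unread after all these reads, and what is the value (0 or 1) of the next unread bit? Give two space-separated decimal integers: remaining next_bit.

Read 1: bits[0:3] width=3 -> value=6 (bin 110); offset now 3 = byte 0 bit 3; 37 bits remain
Read 2: bits[3:13] width=10 -> value=946 (bin 1110110010); offset now 13 = byte 1 bit 5; 27 bits remain

Answer: 27 1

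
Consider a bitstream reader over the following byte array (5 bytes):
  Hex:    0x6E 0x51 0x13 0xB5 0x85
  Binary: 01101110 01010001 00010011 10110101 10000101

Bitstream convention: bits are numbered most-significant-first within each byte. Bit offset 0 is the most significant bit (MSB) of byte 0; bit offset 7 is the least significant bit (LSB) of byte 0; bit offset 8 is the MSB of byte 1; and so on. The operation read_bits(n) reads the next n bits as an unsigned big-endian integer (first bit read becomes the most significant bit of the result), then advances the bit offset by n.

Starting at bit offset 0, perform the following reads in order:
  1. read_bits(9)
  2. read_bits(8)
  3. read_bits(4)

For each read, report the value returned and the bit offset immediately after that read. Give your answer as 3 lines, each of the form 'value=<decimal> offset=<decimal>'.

Answer: value=220 offset=9
value=162 offset=17
value=2 offset=21

Derivation:
Read 1: bits[0:9] width=9 -> value=220 (bin 011011100); offset now 9 = byte 1 bit 1; 31 bits remain
Read 2: bits[9:17] width=8 -> value=162 (bin 10100010); offset now 17 = byte 2 bit 1; 23 bits remain
Read 3: bits[17:21] width=4 -> value=2 (bin 0010); offset now 21 = byte 2 bit 5; 19 bits remain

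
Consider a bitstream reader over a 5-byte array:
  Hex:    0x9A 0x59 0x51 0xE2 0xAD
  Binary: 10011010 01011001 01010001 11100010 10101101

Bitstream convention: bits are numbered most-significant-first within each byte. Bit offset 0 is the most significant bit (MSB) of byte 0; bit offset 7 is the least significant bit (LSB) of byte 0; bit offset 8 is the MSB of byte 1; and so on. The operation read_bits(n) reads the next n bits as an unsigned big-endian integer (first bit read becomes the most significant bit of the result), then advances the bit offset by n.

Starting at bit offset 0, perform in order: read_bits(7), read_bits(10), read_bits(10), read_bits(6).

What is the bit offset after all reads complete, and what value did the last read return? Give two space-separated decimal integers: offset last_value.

Answer: 33 5

Derivation:
Read 1: bits[0:7] width=7 -> value=77 (bin 1001101); offset now 7 = byte 0 bit 7; 33 bits remain
Read 2: bits[7:17] width=10 -> value=178 (bin 0010110010); offset now 17 = byte 2 bit 1; 23 bits remain
Read 3: bits[17:27] width=10 -> value=655 (bin 1010001111); offset now 27 = byte 3 bit 3; 13 bits remain
Read 4: bits[27:33] width=6 -> value=5 (bin 000101); offset now 33 = byte 4 bit 1; 7 bits remain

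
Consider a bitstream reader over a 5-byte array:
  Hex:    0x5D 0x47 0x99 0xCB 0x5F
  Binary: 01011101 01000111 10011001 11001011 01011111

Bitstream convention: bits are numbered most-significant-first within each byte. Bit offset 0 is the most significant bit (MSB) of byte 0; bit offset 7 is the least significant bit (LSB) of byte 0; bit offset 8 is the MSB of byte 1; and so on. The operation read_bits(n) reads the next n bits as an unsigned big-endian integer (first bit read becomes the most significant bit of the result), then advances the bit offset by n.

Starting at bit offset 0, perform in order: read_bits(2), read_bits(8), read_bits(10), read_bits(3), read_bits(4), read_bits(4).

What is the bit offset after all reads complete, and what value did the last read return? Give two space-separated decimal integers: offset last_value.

Answer: 31 5

Derivation:
Read 1: bits[0:2] width=2 -> value=1 (bin 01); offset now 2 = byte 0 bit 2; 38 bits remain
Read 2: bits[2:10] width=8 -> value=117 (bin 01110101); offset now 10 = byte 1 bit 2; 30 bits remain
Read 3: bits[10:20] width=10 -> value=121 (bin 0001111001); offset now 20 = byte 2 bit 4; 20 bits remain
Read 4: bits[20:23] width=3 -> value=4 (bin 100); offset now 23 = byte 2 bit 7; 17 bits remain
Read 5: bits[23:27] width=4 -> value=14 (bin 1110); offset now 27 = byte 3 bit 3; 13 bits remain
Read 6: bits[27:31] width=4 -> value=5 (bin 0101); offset now 31 = byte 3 bit 7; 9 bits remain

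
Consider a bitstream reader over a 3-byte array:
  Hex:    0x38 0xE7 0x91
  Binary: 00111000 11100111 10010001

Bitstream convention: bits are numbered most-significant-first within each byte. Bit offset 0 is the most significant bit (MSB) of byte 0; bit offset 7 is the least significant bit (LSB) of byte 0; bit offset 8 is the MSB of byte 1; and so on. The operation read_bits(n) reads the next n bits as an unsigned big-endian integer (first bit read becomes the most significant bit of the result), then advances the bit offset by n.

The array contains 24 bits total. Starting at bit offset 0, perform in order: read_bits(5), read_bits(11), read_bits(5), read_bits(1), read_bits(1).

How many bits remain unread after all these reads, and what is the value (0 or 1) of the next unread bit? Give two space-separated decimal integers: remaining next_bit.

Read 1: bits[0:5] width=5 -> value=7 (bin 00111); offset now 5 = byte 0 bit 5; 19 bits remain
Read 2: bits[5:16] width=11 -> value=231 (bin 00011100111); offset now 16 = byte 2 bit 0; 8 bits remain
Read 3: bits[16:21] width=5 -> value=18 (bin 10010); offset now 21 = byte 2 bit 5; 3 bits remain
Read 4: bits[21:22] width=1 -> value=0 (bin 0); offset now 22 = byte 2 bit 6; 2 bits remain
Read 5: bits[22:23] width=1 -> value=0 (bin 0); offset now 23 = byte 2 bit 7; 1 bits remain

Answer: 1 1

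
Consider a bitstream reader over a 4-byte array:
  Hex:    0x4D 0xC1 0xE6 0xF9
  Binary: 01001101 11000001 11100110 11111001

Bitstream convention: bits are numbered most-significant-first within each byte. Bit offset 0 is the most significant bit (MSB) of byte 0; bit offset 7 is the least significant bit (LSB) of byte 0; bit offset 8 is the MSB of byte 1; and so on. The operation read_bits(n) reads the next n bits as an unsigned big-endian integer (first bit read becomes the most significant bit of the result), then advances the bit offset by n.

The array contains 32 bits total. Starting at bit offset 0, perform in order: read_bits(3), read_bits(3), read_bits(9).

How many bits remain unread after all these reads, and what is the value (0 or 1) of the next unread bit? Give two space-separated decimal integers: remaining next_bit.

Read 1: bits[0:3] width=3 -> value=2 (bin 010); offset now 3 = byte 0 bit 3; 29 bits remain
Read 2: bits[3:6] width=3 -> value=3 (bin 011); offset now 6 = byte 0 bit 6; 26 bits remain
Read 3: bits[6:15] width=9 -> value=224 (bin 011100000); offset now 15 = byte 1 bit 7; 17 bits remain

Answer: 17 1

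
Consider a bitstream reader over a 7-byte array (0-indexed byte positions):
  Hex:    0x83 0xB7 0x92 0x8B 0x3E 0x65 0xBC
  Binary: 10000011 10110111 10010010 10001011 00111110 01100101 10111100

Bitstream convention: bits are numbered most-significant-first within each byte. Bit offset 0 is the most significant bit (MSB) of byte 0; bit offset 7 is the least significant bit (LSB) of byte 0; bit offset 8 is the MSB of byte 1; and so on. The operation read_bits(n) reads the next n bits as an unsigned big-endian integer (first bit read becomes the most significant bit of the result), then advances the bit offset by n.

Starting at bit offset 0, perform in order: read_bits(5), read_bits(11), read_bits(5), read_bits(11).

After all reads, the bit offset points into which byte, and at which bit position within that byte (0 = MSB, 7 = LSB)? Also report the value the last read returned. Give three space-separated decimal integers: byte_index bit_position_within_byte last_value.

Answer: 4 0 651

Derivation:
Read 1: bits[0:5] width=5 -> value=16 (bin 10000); offset now 5 = byte 0 bit 5; 51 bits remain
Read 2: bits[5:16] width=11 -> value=951 (bin 01110110111); offset now 16 = byte 2 bit 0; 40 bits remain
Read 3: bits[16:21] width=5 -> value=18 (bin 10010); offset now 21 = byte 2 bit 5; 35 bits remain
Read 4: bits[21:32] width=11 -> value=651 (bin 01010001011); offset now 32 = byte 4 bit 0; 24 bits remain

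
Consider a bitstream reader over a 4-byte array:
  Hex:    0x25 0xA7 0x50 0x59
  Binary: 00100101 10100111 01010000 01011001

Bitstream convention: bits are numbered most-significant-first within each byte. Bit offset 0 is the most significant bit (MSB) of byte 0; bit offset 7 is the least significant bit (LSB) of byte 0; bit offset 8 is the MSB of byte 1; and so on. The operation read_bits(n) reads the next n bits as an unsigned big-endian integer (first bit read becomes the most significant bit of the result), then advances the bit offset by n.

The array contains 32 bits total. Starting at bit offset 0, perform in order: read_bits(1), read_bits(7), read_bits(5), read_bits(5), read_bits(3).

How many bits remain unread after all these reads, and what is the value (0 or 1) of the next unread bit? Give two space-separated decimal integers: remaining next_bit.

Read 1: bits[0:1] width=1 -> value=0 (bin 0); offset now 1 = byte 0 bit 1; 31 bits remain
Read 2: bits[1:8] width=7 -> value=37 (bin 0100101); offset now 8 = byte 1 bit 0; 24 bits remain
Read 3: bits[8:13] width=5 -> value=20 (bin 10100); offset now 13 = byte 1 bit 5; 19 bits remain
Read 4: bits[13:18] width=5 -> value=29 (bin 11101); offset now 18 = byte 2 bit 2; 14 bits remain
Read 5: bits[18:21] width=3 -> value=2 (bin 010); offset now 21 = byte 2 bit 5; 11 bits remain

Answer: 11 0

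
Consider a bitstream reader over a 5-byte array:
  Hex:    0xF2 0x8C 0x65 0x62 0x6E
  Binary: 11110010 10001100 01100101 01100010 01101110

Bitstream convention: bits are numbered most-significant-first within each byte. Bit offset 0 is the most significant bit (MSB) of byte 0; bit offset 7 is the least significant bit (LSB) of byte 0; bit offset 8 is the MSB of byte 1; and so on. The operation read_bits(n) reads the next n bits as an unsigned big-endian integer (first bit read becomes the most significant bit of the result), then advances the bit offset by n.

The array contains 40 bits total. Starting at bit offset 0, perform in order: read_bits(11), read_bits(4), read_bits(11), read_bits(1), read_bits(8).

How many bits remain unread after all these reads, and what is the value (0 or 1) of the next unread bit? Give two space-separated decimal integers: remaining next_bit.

Read 1: bits[0:11] width=11 -> value=1940 (bin 11110010100); offset now 11 = byte 1 bit 3; 29 bits remain
Read 2: bits[11:15] width=4 -> value=6 (bin 0110); offset now 15 = byte 1 bit 7; 25 bits remain
Read 3: bits[15:26] width=11 -> value=405 (bin 00110010101); offset now 26 = byte 3 bit 2; 14 bits remain
Read 4: bits[26:27] width=1 -> value=1 (bin 1); offset now 27 = byte 3 bit 3; 13 bits remain
Read 5: bits[27:35] width=8 -> value=19 (bin 00010011); offset now 35 = byte 4 bit 3; 5 bits remain

Answer: 5 0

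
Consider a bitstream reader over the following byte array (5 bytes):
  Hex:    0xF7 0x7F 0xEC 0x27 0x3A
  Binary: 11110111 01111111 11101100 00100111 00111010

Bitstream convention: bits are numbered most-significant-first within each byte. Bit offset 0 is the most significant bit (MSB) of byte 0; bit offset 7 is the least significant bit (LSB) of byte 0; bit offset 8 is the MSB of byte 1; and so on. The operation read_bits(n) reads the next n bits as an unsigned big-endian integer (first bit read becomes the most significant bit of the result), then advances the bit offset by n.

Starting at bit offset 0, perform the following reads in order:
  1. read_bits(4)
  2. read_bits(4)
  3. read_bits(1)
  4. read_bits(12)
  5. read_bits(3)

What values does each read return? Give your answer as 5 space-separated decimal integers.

Read 1: bits[0:4] width=4 -> value=15 (bin 1111); offset now 4 = byte 0 bit 4; 36 bits remain
Read 2: bits[4:8] width=4 -> value=7 (bin 0111); offset now 8 = byte 1 bit 0; 32 bits remain
Read 3: bits[8:9] width=1 -> value=0 (bin 0); offset now 9 = byte 1 bit 1; 31 bits remain
Read 4: bits[9:21] width=12 -> value=4093 (bin 111111111101); offset now 21 = byte 2 bit 5; 19 bits remain
Read 5: bits[21:24] width=3 -> value=4 (bin 100); offset now 24 = byte 3 bit 0; 16 bits remain

Answer: 15 7 0 4093 4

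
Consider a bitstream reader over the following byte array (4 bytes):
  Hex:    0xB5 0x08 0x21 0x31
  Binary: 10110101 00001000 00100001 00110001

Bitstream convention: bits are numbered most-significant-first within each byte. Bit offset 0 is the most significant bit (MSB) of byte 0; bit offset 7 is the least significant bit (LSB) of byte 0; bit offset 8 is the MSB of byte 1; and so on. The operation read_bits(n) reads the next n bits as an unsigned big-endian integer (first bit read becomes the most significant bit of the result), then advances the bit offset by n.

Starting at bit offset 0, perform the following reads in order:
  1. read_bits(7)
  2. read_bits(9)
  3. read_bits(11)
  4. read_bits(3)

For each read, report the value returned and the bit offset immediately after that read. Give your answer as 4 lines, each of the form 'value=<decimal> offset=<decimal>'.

Answer: value=90 offset=7
value=264 offset=16
value=265 offset=27
value=4 offset=30

Derivation:
Read 1: bits[0:7] width=7 -> value=90 (bin 1011010); offset now 7 = byte 0 bit 7; 25 bits remain
Read 2: bits[7:16] width=9 -> value=264 (bin 100001000); offset now 16 = byte 2 bit 0; 16 bits remain
Read 3: bits[16:27] width=11 -> value=265 (bin 00100001001); offset now 27 = byte 3 bit 3; 5 bits remain
Read 4: bits[27:30] width=3 -> value=4 (bin 100); offset now 30 = byte 3 bit 6; 2 bits remain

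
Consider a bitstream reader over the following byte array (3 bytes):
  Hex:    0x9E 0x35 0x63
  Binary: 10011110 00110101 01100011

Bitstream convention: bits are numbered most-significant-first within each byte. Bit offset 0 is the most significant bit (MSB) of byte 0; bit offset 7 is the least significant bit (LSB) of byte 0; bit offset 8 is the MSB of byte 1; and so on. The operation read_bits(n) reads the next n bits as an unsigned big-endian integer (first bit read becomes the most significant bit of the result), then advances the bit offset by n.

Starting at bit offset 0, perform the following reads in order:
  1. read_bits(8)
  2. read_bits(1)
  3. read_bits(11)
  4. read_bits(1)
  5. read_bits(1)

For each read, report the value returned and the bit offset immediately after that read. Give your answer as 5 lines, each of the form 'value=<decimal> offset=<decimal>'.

Read 1: bits[0:8] width=8 -> value=158 (bin 10011110); offset now 8 = byte 1 bit 0; 16 bits remain
Read 2: bits[8:9] width=1 -> value=0 (bin 0); offset now 9 = byte 1 bit 1; 15 bits remain
Read 3: bits[9:20] width=11 -> value=854 (bin 01101010110); offset now 20 = byte 2 bit 4; 4 bits remain
Read 4: bits[20:21] width=1 -> value=0 (bin 0); offset now 21 = byte 2 bit 5; 3 bits remain
Read 5: bits[21:22] width=1 -> value=0 (bin 0); offset now 22 = byte 2 bit 6; 2 bits remain

Answer: value=158 offset=8
value=0 offset=9
value=854 offset=20
value=0 offset=21
value=0 offset=22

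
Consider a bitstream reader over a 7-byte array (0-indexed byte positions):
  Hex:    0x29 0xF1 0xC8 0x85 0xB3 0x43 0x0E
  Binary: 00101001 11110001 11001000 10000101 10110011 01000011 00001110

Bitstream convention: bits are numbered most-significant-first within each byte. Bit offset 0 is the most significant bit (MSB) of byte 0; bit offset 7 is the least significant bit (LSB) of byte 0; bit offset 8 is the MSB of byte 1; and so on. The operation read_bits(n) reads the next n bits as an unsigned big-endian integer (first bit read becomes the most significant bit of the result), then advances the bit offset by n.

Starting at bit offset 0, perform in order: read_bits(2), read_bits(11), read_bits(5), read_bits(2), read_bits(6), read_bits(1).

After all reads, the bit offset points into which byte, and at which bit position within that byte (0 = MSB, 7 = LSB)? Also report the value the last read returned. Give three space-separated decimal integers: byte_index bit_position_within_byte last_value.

Answer: 3 3 0

Derivation:
Read 1: bits[0:2] width=2 -> value=0 (bin 00); offset now 2 = byte 0 bit 2; 54 bits remain
Read 2: bits[2:13] width=11 -> value=1342 (bin 10100111110); offset now 13 = byte 1 bit 5; 43 bits remain
Read 3: bits[13:18] width=5 -> value=7 (bin 00111); offset now 18 = byte 2 bit 2; 38 bits remain
Read 4: bits[18:20] width=2 -> value=0 (bin 00); offset now 20 = byte 2 bit 4; 36 bits remain
Read 5: bits[20:26] width=6 -> value=34 (bin 100010); offset now 26 = byte 3 bit 2; 30 bits remain
Read 6: bits[26:27] width=1 -> value=0 (bin 0); offset now 27 = byte 3 bit 3; 29 bits remain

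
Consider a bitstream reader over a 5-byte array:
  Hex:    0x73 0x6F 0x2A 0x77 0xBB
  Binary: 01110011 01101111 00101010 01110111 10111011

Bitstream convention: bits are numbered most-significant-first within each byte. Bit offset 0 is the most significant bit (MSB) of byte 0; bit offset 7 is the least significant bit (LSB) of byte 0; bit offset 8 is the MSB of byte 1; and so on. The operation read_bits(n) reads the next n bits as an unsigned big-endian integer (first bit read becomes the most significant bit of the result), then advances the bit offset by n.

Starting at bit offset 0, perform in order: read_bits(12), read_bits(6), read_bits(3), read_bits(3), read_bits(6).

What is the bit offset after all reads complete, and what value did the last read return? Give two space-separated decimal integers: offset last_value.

Read 1: bits[0:12] width=12 -> value=1846 (bin 011100110110); offset now 12 = byte 1 bit 4; 28 bits remain
Read 2: bits[12:18] width=6 -> value=60 (bin 111100); offset now 18 = byte 2 bit 2; 22 bits remain
Read 3: bits[18:21] width=3 -> value=5 (bin 101); offset now 21 = byte 2 bit 5; 19 bits remain
Read 4: bits[21:24] width=3 -> value=2 (bin 010); offset now 24 = byte 3 bit 0; 16 bits remain
Read 5: bits[24:30] width=6 -> value=29 (bin 011101); offset now 30 = byte 3 bit 6; 10 bits remain

Answer: 30 29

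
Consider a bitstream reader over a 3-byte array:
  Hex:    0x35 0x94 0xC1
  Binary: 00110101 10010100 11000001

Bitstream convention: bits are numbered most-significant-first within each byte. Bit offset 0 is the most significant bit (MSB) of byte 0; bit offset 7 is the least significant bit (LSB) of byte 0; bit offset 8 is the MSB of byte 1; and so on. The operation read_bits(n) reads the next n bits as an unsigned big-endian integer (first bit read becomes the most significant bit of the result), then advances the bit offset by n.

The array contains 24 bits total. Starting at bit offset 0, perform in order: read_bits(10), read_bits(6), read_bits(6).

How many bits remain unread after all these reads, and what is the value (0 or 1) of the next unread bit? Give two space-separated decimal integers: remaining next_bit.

Answer: 2 0

Derivation:
Read 1: bits[0:10] width=10 -> value=214 (bin 0011010110); offset now 10 = byte 1 bit 2; 14 bits remain
Read 2: bits[10:16] width=6 -> value=20 (bin 010100); offset now 16 = byte 2 bit 0; 8 bits remain
Read 3: bits[16:22] width=6 -> value=48 (bin 110000); offset now 22 = byte 2 bit 6; 2 bits remain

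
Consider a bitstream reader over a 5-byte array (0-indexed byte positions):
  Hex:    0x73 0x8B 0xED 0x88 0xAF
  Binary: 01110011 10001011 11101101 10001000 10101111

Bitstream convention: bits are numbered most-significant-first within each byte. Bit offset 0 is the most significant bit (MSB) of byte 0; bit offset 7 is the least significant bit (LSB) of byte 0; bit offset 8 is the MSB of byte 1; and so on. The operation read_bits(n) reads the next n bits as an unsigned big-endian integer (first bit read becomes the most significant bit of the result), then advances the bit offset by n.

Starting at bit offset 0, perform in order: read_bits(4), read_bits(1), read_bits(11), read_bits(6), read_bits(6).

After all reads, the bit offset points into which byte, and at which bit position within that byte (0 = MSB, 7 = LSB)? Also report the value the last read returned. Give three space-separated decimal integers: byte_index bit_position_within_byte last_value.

Answer: 3 4 24

Derivation:
Read 1: bits[0:4] width=4 -> value=7 (bin 0111); offset now 4 = byte 0 bit 4; 36 bits remain
Read 2: bits[4:5] width=1 -> value=0 (bin 0); offset now 5 = byte 0 bit 5; 35 bits remain
Read 3: bits[5:16] width=11 -> value=907 (bin 01110001011); offset now 16 = byte 2 bit 0; 24 bits remain
Read 4: bits[16:22] width=6 -> value=59 (bin 111011); offset now 22 = byte 2 bit 6; 18 bits remain
Read 5: bits[22:28] width=6 -> value=24 (bin 011000); offset now 28 = byte 3 bit 4; 12 bits remain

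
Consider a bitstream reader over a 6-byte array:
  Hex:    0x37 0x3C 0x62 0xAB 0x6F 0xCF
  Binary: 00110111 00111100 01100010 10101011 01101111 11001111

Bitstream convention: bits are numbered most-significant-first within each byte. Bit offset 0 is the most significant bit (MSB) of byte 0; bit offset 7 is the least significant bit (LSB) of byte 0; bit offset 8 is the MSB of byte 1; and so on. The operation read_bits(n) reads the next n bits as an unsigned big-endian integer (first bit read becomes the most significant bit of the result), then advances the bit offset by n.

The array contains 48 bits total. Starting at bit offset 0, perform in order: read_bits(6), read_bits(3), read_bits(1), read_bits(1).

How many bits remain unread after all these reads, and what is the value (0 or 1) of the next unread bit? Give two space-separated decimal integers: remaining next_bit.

Read 1: bits[0:6] width=6 -> value=13 (bin 001101); offset now 6 = byte 0 bit 6; 42 bits remain
Read 2: bits[6:9] width=3 -> value=6 (bin 110); offset now 9 = byte 1 bit 1; 39 bits remain
Read 3: bits[9:10] width=1 -> value=0 (bin 0); offset now 10 = byte 1 bit 2; 38 bits remain
Read 4: bits[10:11] width=1 -> value=1 (bin 1); offset now 11 = byte 1 bit 3; 37 bits remain

Answer: 37 1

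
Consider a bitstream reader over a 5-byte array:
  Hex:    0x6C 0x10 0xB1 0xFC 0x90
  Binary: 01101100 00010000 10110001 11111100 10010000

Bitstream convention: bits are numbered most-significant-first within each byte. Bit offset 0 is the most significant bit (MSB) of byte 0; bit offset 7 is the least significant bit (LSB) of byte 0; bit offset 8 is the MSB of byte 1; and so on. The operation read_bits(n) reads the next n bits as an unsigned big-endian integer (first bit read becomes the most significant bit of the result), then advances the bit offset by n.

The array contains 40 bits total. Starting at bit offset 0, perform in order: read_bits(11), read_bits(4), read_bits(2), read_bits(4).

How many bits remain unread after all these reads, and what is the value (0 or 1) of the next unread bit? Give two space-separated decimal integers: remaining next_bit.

Answer: 19 0

Derivation:
Read 1: bits[0:11] width=11 -> value=864 (bin 01101100000); offset now 11 = byte 1 bit 3; 29 bits remain
Read 2: bits[11:15] width=4 -> value=8 (bin 1000); offset now 15 = byte 1 bit 7; 25 bits remain
Read 3: bits[15:17] width=2 -> value=1 (bin 01); offset now 17 = byte 2 bit 1; 23 bits remain
Read 4: bits[17:21] width=4 -> value=6 (bin 0110); offset now 21 = byte 2 bit 5; 19 bits remain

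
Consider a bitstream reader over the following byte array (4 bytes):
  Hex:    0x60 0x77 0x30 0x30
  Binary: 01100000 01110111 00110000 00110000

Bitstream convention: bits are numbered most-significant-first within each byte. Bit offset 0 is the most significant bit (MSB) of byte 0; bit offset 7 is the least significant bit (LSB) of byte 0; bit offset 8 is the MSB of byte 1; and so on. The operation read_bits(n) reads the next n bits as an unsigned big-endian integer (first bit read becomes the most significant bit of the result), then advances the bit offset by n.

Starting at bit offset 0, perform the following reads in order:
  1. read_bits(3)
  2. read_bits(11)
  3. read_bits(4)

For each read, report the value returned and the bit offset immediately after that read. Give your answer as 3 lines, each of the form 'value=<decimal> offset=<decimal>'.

Read 1: bits[0:3] width=3 -> value=3 (bin 011); offset now 3 = byte 0 bit 3; 29 bits remain
Read 2: bits[3:14] width=11 -> value=29 (bin 00000011101); offset now 14 = byte 1 bit 6; 18 bits remain
Read 3: bits[14:18] width=4 -> value=12 (bin 1100); offset now 18 = byte 2 bit 2; 14 bits remain

Answer: value=3 offset=3
value=29 offset=14
value=12 offset=18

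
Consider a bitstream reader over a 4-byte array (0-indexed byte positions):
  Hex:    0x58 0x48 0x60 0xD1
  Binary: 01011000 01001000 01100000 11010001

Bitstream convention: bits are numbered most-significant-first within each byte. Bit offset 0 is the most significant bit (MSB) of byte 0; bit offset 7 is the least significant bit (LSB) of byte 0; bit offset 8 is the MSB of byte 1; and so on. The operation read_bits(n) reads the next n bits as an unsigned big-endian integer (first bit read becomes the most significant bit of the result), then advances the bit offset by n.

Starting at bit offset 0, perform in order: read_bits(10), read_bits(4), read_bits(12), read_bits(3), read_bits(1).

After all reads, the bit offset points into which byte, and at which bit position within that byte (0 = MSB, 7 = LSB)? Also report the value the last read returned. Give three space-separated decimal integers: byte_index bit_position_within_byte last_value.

Read 1: bits[0:10] width=10 -> value=353 (bin 0101100001); offset now 10 = byte 1 bit 2; 22 bits remain
Read 2: bits[10:14] width=4 -> value=2 (bin 0010); offset now 14 = byte 1 bit 6; 18 bits remain
Read 3: bits[14:26] width=12 -> value=387 (bin 000110000011); offset now 26 = byte 3 bit 2; 6 bits remain
Read 4: bits[26:29] width=3 -> value=2 (bin 010); offset now 29 = byte 3 bit 5; 3 bits remain
Read 5: bits[29:30] width=1 -> value=0 (bin 0); offset now 30 = byte 3 bit 6; 2 bits remain

Answer: 3 6 0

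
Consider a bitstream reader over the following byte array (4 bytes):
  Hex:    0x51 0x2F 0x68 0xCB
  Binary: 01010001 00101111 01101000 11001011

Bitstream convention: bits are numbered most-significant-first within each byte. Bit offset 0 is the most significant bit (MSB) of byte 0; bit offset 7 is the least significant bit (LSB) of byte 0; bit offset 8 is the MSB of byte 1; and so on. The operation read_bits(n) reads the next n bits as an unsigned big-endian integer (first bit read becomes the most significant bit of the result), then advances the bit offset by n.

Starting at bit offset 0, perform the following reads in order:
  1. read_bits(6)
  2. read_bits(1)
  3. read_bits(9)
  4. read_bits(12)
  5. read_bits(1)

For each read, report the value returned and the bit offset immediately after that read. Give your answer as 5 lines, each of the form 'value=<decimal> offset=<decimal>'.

Answer: value=20 offset=6
value=0 offset=7
value=303 offset=16
value=1676 offset=28
value=1 offset=29

Derivation:
Read 1: bits[0:6] width=6 -> value=20 (bin 010100); offset now 6 = byte 0 bit 6; 26 bits remain
Read 2: bits[6:7] width=1 -> value=0 (bin 0); offset now 7 = byte 0 bit 7; 25 bits remain
Read 3: bits[7:16] width=9 -> value=303 (bin 100101111); offset now 16 = byte 2 bit 0; 16 bits remain
Read 4: bits[16:28] width=12 -> value=1676 (bin 011010001100); offset now 28 = byte 3 bit 4; 4 bits remain
Read 5: bits[28:29] width=1 -> value=1 (bin 1); offset now 29 = byte 3 bit 5; 3 bits remain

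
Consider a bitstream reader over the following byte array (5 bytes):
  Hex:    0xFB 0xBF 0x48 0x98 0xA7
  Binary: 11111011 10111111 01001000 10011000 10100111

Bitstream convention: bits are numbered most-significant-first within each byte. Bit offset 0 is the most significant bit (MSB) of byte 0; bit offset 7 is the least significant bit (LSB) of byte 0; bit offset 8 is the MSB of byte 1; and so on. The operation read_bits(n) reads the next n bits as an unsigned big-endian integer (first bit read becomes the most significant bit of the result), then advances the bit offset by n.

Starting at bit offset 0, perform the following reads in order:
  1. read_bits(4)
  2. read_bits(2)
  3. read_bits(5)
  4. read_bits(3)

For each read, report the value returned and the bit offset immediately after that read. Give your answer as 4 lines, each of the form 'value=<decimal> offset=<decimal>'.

Read 1: bits[0:4] width=4 -> value=15 (bin 1111); offset now 4 = byte 0 bit 4; 36 bits remain
Read 2: bits[4:6] width=2 -> value=2 (bin 10); offset now 6 = byte 0 bit 6; 34 bits remain
Read 3: bits[6:11] width=5 -> value=29 (bin 11101); offset now 11 = byte 1 bit 3; 29 bits remain
Read 4: bits[11:14] width=3 -> value=7 (bin 111); offset now 14 = byte 1 bit 6; 26 bits remain

Answer: value=15 offset=4
value=2 offset=6
value=29 offset=11
value=7 offset=14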